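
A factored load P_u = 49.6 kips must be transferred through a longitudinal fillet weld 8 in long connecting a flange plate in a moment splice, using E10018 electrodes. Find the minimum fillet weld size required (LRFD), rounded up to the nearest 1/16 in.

E100XX → F_EXX = 100 ksi.
Total weld length L = 8 in.
Required throat t_e = P_u / (φ × 0.6 F_EXX × L) = 49.6 / (0.75 × 0.6 × 100 × 8) = 0.1378 in.
Required leg w = t_e / 0.707 = 0.1949 in → use 1/4 in.

w = 1/4 in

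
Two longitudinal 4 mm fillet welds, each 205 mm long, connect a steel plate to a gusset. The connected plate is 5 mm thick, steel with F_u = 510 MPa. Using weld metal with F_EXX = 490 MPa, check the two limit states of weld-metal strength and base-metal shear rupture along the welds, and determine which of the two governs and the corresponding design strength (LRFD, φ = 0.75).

t_e = 0.707 × 4 = 2.828 mm; L = 410 mm.
Weld metal: φR_n = 0.75 × 0.6 × 490 × 2.828 × 410 × 10⁻³ = 255.7 kN.
Base metal (shear rupture): φR_n = 0.75 × 0.6 × 510 × 5 × 410 × 10⁻³ = 470.5 kN.
Governing: weld metal.

φR_n ≈ 256 kN (weld metal governs)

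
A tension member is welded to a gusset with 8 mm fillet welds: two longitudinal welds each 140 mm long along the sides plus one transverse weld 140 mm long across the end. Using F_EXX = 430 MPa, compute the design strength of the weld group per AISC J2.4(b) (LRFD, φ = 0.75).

t_e = 0.707 × 8 = 5.656 mm.
R_nwl = 0.6 × 430 × 5.656 × 280 × 10⁻³ = 408.6 kN (longitudinal, 2 welds).
R_nwt = 0.6 × 430 × 5.656 × 140 × 10⁻³ = 204.3 kN (transverse, base value).
(i) R_nwl + R_nwt = 612.9 kN; (ii) 0.85 R_nwl + 1.5 R_nwt = 653.7 kN.
R_n = max = 653.7 kN [governs: (ii)]; φR_n = 490.3 kN.

φR_n ≈ 490 kN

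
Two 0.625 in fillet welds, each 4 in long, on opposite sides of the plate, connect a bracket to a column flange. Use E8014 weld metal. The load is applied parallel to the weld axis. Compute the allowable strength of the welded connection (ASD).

R_n/Ω ≈ 84.8 kip

E80XX → F_EXX = 80 ksi.
Effective throat t_e = 0.707 × 0.625 = 0.4419 in.
Total length L = 8 in; A_we = 0.4419 × 8 = 3.535 in².
F_nw = 0.6 F_EXX = 0.6 × 80 = 48 ksi.
R_n = 48 × 3.535 = 169.7 kip; R_n/Ω = 169.7/2.0 = 84.84 kip.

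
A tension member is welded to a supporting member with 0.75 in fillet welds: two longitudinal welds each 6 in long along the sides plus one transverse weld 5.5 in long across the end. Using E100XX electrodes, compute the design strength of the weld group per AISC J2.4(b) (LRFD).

φR_n ≈ 440 kip

E100XX → F_EXX = 100 ksi.
t_e = 0.707 × 0.75 = 0.5302 in.
R_nwl = 0.6 × 100 × 0.5302 × 12 = 381.8 kip (longitudinal, 2 welds).
R_nwt = 0.6 × 100 × 0.5302 × 5.5 = 175 kip (transverse, base value).
(i) R_nwl + R_nwt = 556.8 kip; (ii) 0.85 R_nwl + 1.5 R_nwt = 587 kip.
R_n = max = 587 kip [governs: (ii)]; φR_n = 440.2 kip.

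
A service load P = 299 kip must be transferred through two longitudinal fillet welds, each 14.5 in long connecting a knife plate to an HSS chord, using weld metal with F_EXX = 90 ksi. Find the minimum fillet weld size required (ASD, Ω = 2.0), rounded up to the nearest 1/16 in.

Total weld length L = 29 in.
Required throat t_e = P × Ω / (0.6 F_EXX × L) = 299 × 2.0 / (0.6 × 90 × 29) = 0.3819 in.
Required leg w = t_e / 0.707 = 0.5401 in → use 9/16 in.

w = 9/16 in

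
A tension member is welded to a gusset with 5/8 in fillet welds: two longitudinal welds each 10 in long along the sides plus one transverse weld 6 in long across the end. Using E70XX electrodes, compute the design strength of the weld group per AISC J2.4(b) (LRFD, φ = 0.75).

E70XX → F_EXX = 70 ksi.
t_e = 0.707 × 0.625 = 0.4419 in.
R_nwl = 0.6 × 70 × 0.4419 × 20 = 371.2 kips (longitudinal, 2 welds).
R_nwt = 0.6 × 70 × 0.4419 × 6 = 111.4 kips (transverse, base value).
(i) R_nwl + R_nwt = 482.5 kips; (ii) 0.85 R_nwl + 1.5 R_nwt = 482.5 kips.
R_n = max = 482.5 kips [governs: (ii)]; φR_n = 361.9 kips.

φR_n ≈ 362 kips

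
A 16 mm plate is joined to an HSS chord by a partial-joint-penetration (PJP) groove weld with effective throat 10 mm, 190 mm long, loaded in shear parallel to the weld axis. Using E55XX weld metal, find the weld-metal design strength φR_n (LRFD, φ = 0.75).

φR_n ≈ 470 kN

E55XX → F_EXX = 550 MPa.
Effective throat (given) t_e = 10 mm.
A_we = 10 × 190 = 1900 mm².
F_nw = 0.6 F_EXX = 330 MPa.
φR_n = 0.75 × 330 × 1900 × 10⁻³ = 470.2 kN.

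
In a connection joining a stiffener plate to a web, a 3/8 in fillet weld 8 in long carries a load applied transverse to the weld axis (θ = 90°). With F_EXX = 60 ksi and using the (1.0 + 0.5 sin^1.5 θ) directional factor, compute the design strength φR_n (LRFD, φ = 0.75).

t_e = 0.707 × 0.375 = 0.2651 in; A_we = 0.2651 × 8 = 2.121 in².
Directional factor: 1.0 + 0.5 sin^1.5(90°) = 1.5.
F_nw = 0.6 × 60 × 1.5 = 54 ksi.
φR_n = 0.75 × 54 × 2.121 = 85.9 kip.

φR_n ≈ 85.9 kip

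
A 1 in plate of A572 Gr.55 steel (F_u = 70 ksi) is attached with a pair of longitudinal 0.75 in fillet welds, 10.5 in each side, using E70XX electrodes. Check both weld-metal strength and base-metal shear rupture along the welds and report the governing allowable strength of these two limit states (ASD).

R_n/Ω ≈ 234 kip (weld metal governs)

E70XX → F_EXX = 70 ksi.
t_e = 0.707 × 0.75 = 0.5302 in; L = 21 in.
Weld metal: R_n/Ω = (1/2.0) × 0.6 × 70 × 0.5302 × 21 = 233.8 kip.
Base metal (shear rupture): R_n/Ω = (1/2.0) × 0.6 × 70 × 1 × 21 = 441 kip.
Governing: weld metal.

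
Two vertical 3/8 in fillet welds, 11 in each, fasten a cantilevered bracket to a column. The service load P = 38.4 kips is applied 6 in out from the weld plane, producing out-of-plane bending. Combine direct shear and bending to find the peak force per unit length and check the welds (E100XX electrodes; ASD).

E100XX → F_EXX = 100 ksi.
L_w = 2 × 11 = 22 in; section modulus (unit throat) S = 2 × L²/6 = 40.33 in².
Direct shear f_v = P/L_w = 38.4/22 = 1.745 kip/in.
Moment M = P × e = 38.4 × 6 = 230.4 kip·in; bending f_b = M/S = 5.712 kip/in.
f_max = √(f_v² + f_b²) = √(1.745² + 5.712²) = 5.973 kip/in.
r_n/Ω = (1/2.0) × 0.6 × 100 × (0.707 × 0.375) = 7.954 kip/in → adequate.

f_max ≈ 5.97 kip/in; adequate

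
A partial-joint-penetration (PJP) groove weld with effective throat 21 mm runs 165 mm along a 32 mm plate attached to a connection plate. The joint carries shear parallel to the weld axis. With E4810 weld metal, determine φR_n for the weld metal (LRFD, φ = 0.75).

E48XX → F_EXX = 480 MPa.
Effective throat (given) t_e = 21 mm.
A_we = 21 × 165 = 3465 mm².
F_nw = 0.6 F_EXX = 288 MPa.
φR_n = 0.75 × 288 × 3465 × 10⁻³ = 748.4 kN.

φR_n ≈ 748 kN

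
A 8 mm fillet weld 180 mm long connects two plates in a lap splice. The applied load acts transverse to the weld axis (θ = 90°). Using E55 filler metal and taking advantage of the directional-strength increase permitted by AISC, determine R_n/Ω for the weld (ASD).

E55XX → F_EXX = 550 MPa.
t_e = 0.707 × 8 = 5.656 mm; A_we = 5.656 × 180 = 1018 mm².
Directional factor: 1.0 + 0.5 sin^1.5(90°) = 1.5.
F_nw = 0.6 × 550 × 1.5 = 495 MPa.
R_n/Ω = (495 × 1018) / 2.0 × 10⁻³ = 252 kN.

R_n/Ω ≈ 252 kN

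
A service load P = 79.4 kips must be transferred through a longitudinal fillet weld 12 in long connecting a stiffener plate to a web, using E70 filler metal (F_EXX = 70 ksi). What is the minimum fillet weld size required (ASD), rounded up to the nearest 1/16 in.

w = 1/2 in

Total weld length L = 12 in.
Required throat t_e = P × Ω / (0.6 F_EXX × L) = 79.4 × 2.0 / (0.6 × 70 × 12) = 0.3151 in.
Required leg w = t_e / 0.707 = 0.4457 in → use 1/2 in.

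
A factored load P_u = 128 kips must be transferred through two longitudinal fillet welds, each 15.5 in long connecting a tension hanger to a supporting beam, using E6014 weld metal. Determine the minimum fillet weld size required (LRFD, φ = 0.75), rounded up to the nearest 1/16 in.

w = 1/4 in

E60XX → F_EXX = 60 ksi.
Total weld length L = 31 in.
Required throat t_e = P_u / (φ × 0.6 F_EXX × L) = 128 / (0.75 × 0.6 × 60 × 31) = 0.1529 in.
Required leg w = t_e / 0.707 = 0.2163 in → use 1/4 in.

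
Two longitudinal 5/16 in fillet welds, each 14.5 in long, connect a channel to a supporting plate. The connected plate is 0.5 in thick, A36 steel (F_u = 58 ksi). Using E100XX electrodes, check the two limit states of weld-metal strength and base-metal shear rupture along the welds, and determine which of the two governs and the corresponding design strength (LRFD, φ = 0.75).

E100XX → F_EXX = 100 ksi.
t_e = 0.707 × 0.3125 = 0.2209 in; L = 29 in.
Weld metal: φR_n = 0.75 × 0.6 × 100 × 0.2209 × 29 = 288.3 kip.
Base metal (shear rupture): φR_n = 0.75 × 0.6 × 58 × 0.5 × 29 = 378.4 kip.
Governing: weld metal.

φR_n ≈ 288 kip (weld metal governs)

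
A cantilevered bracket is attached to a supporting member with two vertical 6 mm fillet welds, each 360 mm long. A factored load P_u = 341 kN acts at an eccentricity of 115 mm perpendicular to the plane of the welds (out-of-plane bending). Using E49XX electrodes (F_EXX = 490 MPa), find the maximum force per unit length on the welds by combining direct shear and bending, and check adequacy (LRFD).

f_max ≈ 1020 N/mm; NOT adequate

L_w = 2 × 360 = 720 mm; section modulus (unit throat) S = 2 × L²/6 = 43200 mm².
Direct shear f_v = P/L_w = 341×10³/720 = 473.6 N/mm.
Moment M = P × e = 341×10³ × 115 = 39215000 N·mm; bending f_b = M/S = 907.8 N/mm.
f_max = √(f_v² + f_b²) = √(473.6² + 907.8²) = 1024 N/mm.
φr_n = 0.75 × 0.6 × 490 × (0.707 × 6) = 935.4 N/mm → NOT adequate.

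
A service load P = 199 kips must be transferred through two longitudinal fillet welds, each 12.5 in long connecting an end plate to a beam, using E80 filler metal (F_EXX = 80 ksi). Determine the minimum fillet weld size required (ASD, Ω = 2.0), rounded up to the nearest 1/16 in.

Total weld length L = 25 in.
Required throat t_e = P × Ω / (0.6 F_EXX × L) = 199 × 2.0 / (0.6 × 80 × 25) = 0.3317 in.
Required leg w = t_e / 0.707 = 0.4691 in → use 1/2 in.

w = 1/2 in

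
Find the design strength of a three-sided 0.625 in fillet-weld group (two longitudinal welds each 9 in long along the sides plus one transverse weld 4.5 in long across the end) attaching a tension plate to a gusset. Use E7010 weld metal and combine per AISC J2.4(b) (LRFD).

E70XX → F_EXX = 70 ksi.
t_e = 0.707 × 0.625 = 0.4419 in.
R_nwl = 0.6 × 70 × 0.4419 × 18 = 334.1 kip (longitudinal, 2 welds).
R_nwt = 0.6 × 70 × 0.4419 × 4.5 = 83.51 kip (transverse, base value).
(i) R_nwl + R_nwt = 417.6 kip; (ii) 0.85 R_nwl + 1.5 R_nwt = 409.2 kip.
R_n = max = 417.6 kip [governs: (i)]; φR_n = 313.2 kip.

φR_n ≈ 313 kip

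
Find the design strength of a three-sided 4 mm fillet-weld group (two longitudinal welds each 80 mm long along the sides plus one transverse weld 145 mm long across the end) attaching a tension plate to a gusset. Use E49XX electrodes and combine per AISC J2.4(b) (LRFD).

E49XX → F_EXX = 490 MPa.
t_e = 0.707 × 4 = 2.828 mm.
R_nwl = 0.6 × 490 × 2.828 × 160 × 10⁻³ = 133 kN (longitudinal, 2 welds).
R_nwt = 0.6 × 490 × 2.828 × 145 × 10⁻³ = 120.6 kN (transverse, base value).
(i) R_nwl + R_nwt = 253.6 kN; (ii) 0.85 R_nwl + 1.5 R_nwt = 293.9 kN.
R_n = max = 293.9 kN [governs: (ii)]; φR_n = 220.4 kN.

φR_n ≈ 220 kN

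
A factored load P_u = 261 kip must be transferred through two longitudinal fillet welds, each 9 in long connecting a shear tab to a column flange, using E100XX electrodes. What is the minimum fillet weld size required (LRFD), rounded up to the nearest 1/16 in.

w = 1/2 in

E100XX → F_EXX = 100 ksi.
Total weld length L = 18 in.
Required throat t_e = P_u / (φ × 0.6 F_EXX × L) = 261 / (0.75 × 0.6 × 100 × 18) = 0.3222 in.
Required leg w = t_e / 0.707 = 0.4558 in → use 1/2 in.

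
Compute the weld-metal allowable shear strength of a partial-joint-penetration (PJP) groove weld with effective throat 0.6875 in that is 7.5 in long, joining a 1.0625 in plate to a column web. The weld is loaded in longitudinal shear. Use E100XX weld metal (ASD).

E100XX → F_EXX = 100 ksi.
Effective throat (given) t_e = 0.6875 in.
A_we = 0.6875 × 7.5 = 5.156 in².
F_nw = 0.6 F_EXX = 60 ksi.
R_n/Ω = (60 × 5.156) / 2.0 = 154.7 kip.

R_n/Ω ≈ 155 kip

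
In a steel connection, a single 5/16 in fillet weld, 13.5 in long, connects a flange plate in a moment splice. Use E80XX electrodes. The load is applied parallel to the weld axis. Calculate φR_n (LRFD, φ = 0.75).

E80XX → F_EXX = 80 ksi.
Effective throat t_e = 0.707 × 0.3125 = 0.2209 in.
Total length L = 13.5 in; A_we = 0.2209 × 13.5 = 2.983 in².
F_nw = 0.6 F_EXX = 0.6 × 80 = 48 ksi.
φR_n = 0.75 × 48 × 2.983 = 107.4 kip.

φR_n ≈ 107 kip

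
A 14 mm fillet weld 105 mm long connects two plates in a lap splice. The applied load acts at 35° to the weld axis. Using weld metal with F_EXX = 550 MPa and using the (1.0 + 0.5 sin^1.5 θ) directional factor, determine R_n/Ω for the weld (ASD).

t_e = 0.707 × 14 = 9.898 mm; A_we = 9.898 × 105 = 1039 mm².
Directional factor: 1.0 + 0.5 sin^1.5(35°) = 1.217.
F_nw = 0.6 × 550 × 1.217 = 401.7 MPa.
R_n/Ω = (401.7 × 1039) / 2.0 × 10⁻³ = 208.7 kN.

R_n/Ω ≈ 209 kN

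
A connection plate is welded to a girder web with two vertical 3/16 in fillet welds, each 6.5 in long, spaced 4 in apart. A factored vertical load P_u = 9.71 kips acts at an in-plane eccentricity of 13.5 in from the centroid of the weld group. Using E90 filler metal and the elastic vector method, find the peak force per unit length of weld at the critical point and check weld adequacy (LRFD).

f_max ≈ 5.54 kip/in; NOT adequate

E90XX → F_EXX = 90 ksi.
Total weld length L_w = 13 in. Treat welds as unit-width lines.
Polar moment about centroid: J = 2[d³/12 + d(b/2)²] = 2[6.5³/12 + 6.5×2²] = 97.77 in³.
Direct shear f_v = P/L_w = 9.71 / 13 = 0.7469 kip/in (vertical).
Torsion M = P·e = 9.71 × 13.5 = 131.09 kip·in.
Critical point at (x, y) = (2, 3.25) from centroid. f_tx = M·y/J = 4.357 kip/in; f_ty = M·x/J = 2.681 kip/in.
Resultant f_max = √[f_tx² + (f_v + f_ty)²] = √[4.357² + (0.7469 + 2.681)²] = 5.544 kip/in.
Capacity per unit length: φr_n = 0.75 × 0.6 × 90 × (0.707 × 0.1875) = 5.369 kip/in.
5.544 > 5.369 → NOT adequate.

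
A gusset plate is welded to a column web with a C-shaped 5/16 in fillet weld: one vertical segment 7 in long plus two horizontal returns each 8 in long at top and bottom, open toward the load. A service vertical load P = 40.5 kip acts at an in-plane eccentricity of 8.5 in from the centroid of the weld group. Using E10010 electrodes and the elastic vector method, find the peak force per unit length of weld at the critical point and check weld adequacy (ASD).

E100XX → F_EXX = 100 ksi.
Total weld length L_w = 23 in. Treat welds as unit-width lines.
Centroid: x̄ = 2×8×4 / 23 = 2.783 in from the vertical weld.
Polar moment about centroid: J = I_x + I_y = [7³/12 + 2×8×3.5²] + [7×2.783² + 2(8³/12 + 8×1.217²)] = 387.8 in³.
Direct shear f_v = P/L_w = 40.5 / 23 = 1.761 kip/in (vertical).
Torsion M = P·e = 40.5 × 8.5 = 344.25 kip·in.
Critical point at (x, y) = (5.217, 3.5) from centroid. f_tx = M·y/J = 3.107 kip/in; f_ty = M·x/J = 4.631 kip/in.
Resultant f_max = √[f_tx² + (f_v + f_ty)²] = √[3.107² + (1.761 + 4.631)²] = 7.107 kip/in.
Capacity per unit length: r_n/Ω = (1/2.0) × 0.6 × 100 × (0.707 × 0.3125) = 6.628 kip/in.
7.107 > 6.628 → NOT adequate.

f_max ≈ 7.11 kip/in; NOT adequate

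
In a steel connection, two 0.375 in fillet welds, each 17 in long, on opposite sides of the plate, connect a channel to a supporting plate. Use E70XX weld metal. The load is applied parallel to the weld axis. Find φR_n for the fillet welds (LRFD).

φR_n ≈ 284 kip

E70XX → F_EXX = 70 ksi.
Effective throat t_e = 0.707 × 0.375 = 0.2651 in.
Total length L = 34 in; A_we = 0.2651 × 34 = 9.014 in².
F_nw = 0.6 F_EXX = 0.6 × 70 = 42 ksi.
φR_n = 0.75 × 42 × 9.014 = 283.9 kip.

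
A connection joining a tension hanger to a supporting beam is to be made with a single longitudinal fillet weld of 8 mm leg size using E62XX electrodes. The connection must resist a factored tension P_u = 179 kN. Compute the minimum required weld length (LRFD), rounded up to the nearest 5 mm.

E62XX → F_EXX = 620 MPa.
Throat t_e = 0.707 × 8 = 5.656 mm.
φr_n = 0.75 × 0.6 × 620 × 5.656 × 10⁻³ = 1.578 kN/mm.
L_req = P_u / φr_n = 179 / 1.578 = 113.4 mm total.
Round up → use L = 115 mm.

L = 115 mm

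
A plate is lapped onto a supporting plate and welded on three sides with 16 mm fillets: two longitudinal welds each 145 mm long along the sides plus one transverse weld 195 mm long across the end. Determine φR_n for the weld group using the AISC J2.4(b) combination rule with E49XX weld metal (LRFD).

E49XX → F_EXX = 490 MPa.
t_e = 0.707 × 16 = 11.31 mm.
R_nwl = 0.6 × 490 × 11.31 × 290 × 10⁻³ = 964.5 kN (longitudinal, 2 welds).
R_nwt = 0.6 × 490 × 11.31 × 195 × 10⁻³ = 648.5 kN (transverse, base value).
(i) R_nwl + R_nwt = 1613 kN; (ii) 0.85 R_nwl + 1.5 R_nwt = 1793 kN.
R_n = max = 1793 kN [governs: (ii)]; φR_n = 1344 kN.

φR_n ≈ 1340 kN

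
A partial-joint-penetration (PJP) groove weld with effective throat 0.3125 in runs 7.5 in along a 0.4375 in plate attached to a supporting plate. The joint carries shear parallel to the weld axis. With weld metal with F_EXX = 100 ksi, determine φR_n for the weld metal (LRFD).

Effective throat (given) t_e = 0.3125 in.
A_we = 0.3125 × 7.5 = 2.344 in².
F_nw = 0.6 F_EXX = 60 ksi.
φR_n = 0.75 × 60 × 2.344 = 105.5 kips.

φR_n ≈ 105 kips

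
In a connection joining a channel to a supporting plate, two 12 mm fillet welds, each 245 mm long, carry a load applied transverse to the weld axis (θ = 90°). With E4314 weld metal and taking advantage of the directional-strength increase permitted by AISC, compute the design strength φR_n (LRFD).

φR_n ≈ 1210 kN

E43XX → F_EXX = 430 MPa.
t_e = 0.707 × 12 = 8.484 mm; A_we = 8.484 × 490 = 4157 mm².
Directional factor: 1.0 + 0.5 sin^1.5(90°) = 1.5.
F_nw = 0.6 × 430 × 1.5 = 387 MPa.
φR_n = 0.75 × 387 × 4157 × 10⁻³ = 1207 kN.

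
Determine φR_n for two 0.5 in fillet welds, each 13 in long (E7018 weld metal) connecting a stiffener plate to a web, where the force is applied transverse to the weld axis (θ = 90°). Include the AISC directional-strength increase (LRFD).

E70XX → F_EXX = 70 ksi.
t_e = 0.707 × 0.5 = 0.3535 in; A_we = 0.3535 × 26 = 9.191 in².
Directional factor: 1.0 + 0.5 sin^1.5(90°) = 1.5.
F_nw = 0.6 × 70 × 1.5 = 63 ksi.
φR_n = 0.75 × 63 × 9.191 = 434.3 kip.

φR_n ≈ 434 kip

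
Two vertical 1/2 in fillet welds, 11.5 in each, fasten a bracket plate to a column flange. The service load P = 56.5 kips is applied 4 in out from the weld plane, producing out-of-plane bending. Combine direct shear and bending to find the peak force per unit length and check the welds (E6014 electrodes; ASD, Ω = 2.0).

f_max ≈ 5.68 kip/in; adequate

E60XX → F_EXX = 60 ksi.
L_w = 2 × 11.5 = 23 in; section modulus (unit throat) S = 2 × L²/6 = 44.08 in².
Direct shear f_v = P/L_w = 56.5/23 = 2.457 kip/in.
Moment M = P × e = 56.5 × 4 = 226 kip·in; bending f_b = M/S = 5.127 kip/in.
f_max = √(f_v² + f_b²) = √(2.457² + 5.127²) = 5.685 kip/in.
r_n/Ω = (1/2.0) × 0.6 × 60 × (0.707 × 0.5) = 6.363 kip/in → adequate.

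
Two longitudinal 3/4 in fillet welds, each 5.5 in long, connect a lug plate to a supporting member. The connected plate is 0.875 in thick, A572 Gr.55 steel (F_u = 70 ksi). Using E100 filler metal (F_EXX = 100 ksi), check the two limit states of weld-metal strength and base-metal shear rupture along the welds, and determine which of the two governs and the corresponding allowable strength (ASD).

R_n/Ω ≈ 175 kips (weld metal governs)

t_e = 0.707 × 0.75 = 0.5302 in; L = 11 in.
Weld metal: R_n/Ω = (1/2.0) × 0.6 × 100 × 0.5302 × 11 = 175 kips.
Base metal (shear rupture): R_n/Ω = (1/2.0) × 0.6 × 70 × 0.875 × 11 = 202.1 kips.
Governing: weld metal.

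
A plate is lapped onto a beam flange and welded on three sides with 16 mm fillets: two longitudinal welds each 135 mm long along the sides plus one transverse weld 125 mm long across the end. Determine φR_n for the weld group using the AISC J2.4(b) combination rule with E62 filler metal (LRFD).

φR_n ≈ 1320 kN

E62XX → F_EXX = 620 MPa.
t_e = 0.707 × 16 = 11.31 mm.
R_nwl = 0.6 × 620 × 11.31 × 270 × 10⁻³ = 1136 kN (longitudinal, 2 welds).
R_nwt = 0.6 × 620 × 11.31 × 125 × 10⁻³ = 526 kN (transverse, base value).
(i) R_nwl + R_nwt = 1662 kN; (ii) 0.85 R_nwl + 1.5 R_nwt = 1755 kN.
R_n = max = 1755 kN [governs: (ii)]; φR_n = 1316 kN.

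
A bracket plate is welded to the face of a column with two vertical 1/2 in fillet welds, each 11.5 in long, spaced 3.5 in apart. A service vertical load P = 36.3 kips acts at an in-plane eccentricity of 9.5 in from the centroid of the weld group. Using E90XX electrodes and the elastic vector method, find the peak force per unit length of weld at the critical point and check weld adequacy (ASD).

E90XX → F_EXX = 90 ksi.
Total weld length L_w = 23 in. Treat welds as unit-width lines.
Polar moment about centroid: J = 2[d³/12 + d(b/2)²] = 2[11.5³/12 + 11.5×1.75²] = 323.9 in³.
Direct shear f_v = P/L_w = 36.3 / 23 = 1.578 kip/in (vertical).
Torsion M = P·e = 36.3 × 9.5 = 344.85 kip·in.
Critical point at (x, y) = (1.75, 5.75) from centroid. f_tx = M·y/J = 6.122 kip/in; f_ty = M·x/J = 1.863 kip/in.
Resultant f_max = √[f_tx² + (f_v + f_ty)²] = √[6.122² + (1.578 + 1.863)²] = 7.023 kip/in.
Capacity per unit length: r_n/Ω = (1/2.0) × 0.6 × 90 × (0.707 × 0.5) = 9.544 kip/in.
7.023 ≤ 9.544 → adequate.

f_max ≈ 7.02 kip/in; adequate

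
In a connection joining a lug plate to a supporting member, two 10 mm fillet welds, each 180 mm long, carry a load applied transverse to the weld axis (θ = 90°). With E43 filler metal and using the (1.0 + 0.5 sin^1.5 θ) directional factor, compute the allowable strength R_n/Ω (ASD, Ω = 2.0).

E43XX → F_EXX = 430 MPa.
t_e = 0.707 × 10 = 7.07 mm; A_we = 7.07 × 360 = 2545 mm².
Directional factor: 1.0 + 0.5 sin^1.5(90°) = 1.5.
F_nw = 0.6 × 430 × 1.5 = 387 MPa.
R_n/Ω = (387 × 2545) / 2.0 × 10⁻³ = 492.5 kN.

R_n/Ω ≈ 492 kN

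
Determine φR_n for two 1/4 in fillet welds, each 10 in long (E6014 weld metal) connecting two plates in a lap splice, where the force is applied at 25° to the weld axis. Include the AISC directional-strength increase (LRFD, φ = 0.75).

E60XX → F_EXX = 60 ksi.
t_e = 0.707 × 0.25 = 0.1767 in; A_we = 0.1767 × 20 = 3.535 in².
Directional factor: 1.0 + 0.5 sin^1.5(25°) = 1.137.
F_nw = 0.6 × 60 × 1.137 = 40.95 ksi.
φR_n = 0.75 × 40.95 × 3.535 = 108.6 kips.

φR_n ≈ 109 kips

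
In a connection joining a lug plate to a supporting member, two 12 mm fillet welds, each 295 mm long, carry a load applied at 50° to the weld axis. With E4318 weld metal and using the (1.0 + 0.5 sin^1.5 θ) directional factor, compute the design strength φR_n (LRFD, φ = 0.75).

φR_n ≈ 1290 kN

E43XX → F_EXX = 430 MPa.
t_e = 0.707 × 12 = 8.484 mm; A_we = 8.484 × 590 = 5006 mm².
Directional factor: 1.0 + 0.5 sin^1.5(50°) = 1.335.
F_nw = 0.6 × 430 × 1.335 = 344.5 MPa.
φR_n = 0.75 × 344.5 × 5006 × 10⁻³ = 1293 kN.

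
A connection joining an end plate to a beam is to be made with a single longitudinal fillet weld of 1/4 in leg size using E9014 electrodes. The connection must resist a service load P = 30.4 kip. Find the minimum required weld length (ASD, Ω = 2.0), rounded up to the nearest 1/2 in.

E90XX → F_EXX = 90 ksi.
Throat t_e = 0.707 × 0.25 = 0.1767 in.
r_n/Ω = (0.6 × 90 × 0.1767) / 2.0 = 4.772 kip/in.
L_req = P / (r_n/Ω) = 30.4 / 4.772 = 6.37 in total.
Round up → use L = 6.5 in.

L = 6.5 in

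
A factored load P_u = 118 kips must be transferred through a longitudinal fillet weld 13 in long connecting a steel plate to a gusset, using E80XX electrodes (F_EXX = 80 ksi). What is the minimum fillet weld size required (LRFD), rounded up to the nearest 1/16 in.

w = 3/8 in

Total weld length L = 13 in.
Required throat t_e = P_u / (φ × 0.6 F_EXX × L) = 118 / (0.75 × 0.6 × 80 × 13) = 0.2521 in.
Required leg w = t_e / 0.707 = 0.3566 in → use 3/8 in.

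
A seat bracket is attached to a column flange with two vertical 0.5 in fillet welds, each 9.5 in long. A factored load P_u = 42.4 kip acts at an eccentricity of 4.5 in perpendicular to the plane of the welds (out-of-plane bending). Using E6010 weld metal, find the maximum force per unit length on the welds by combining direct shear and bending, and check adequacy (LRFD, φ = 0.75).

E60XX → F_EXX = 60 ksi.
L_w = 2 × 9.5 = 19 in; section modulus (unit throat) S = 2 × L²/6 = 30.08 in².
Direct shear f_v = P/L_w = 42.4/19 = 2.232 kip/in.
Moment M = P × e = 42.4 × 4.5 = 190.8 kip·in; bending f_b = M/S = 6.342 kip/in.
f_max = √(f_v² + f_b²) = √(2.232² + 6.342²) = 6.724 kip/in.
φr_n = 0.75 × 0.6 × 60 × (0.707 × 0.5) = 9.544 kip/in → adequate.

f_max ≈ 6.72 kip/in; adequate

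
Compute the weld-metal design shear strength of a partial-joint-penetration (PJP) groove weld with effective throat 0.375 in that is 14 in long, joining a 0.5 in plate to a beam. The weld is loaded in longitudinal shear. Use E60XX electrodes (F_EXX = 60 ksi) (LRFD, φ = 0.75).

φR_n ≈ 142 kip

Effective throat (given) t_e = 0.375 in.
A_we = 0.375 × 14 = 5.25 in².
F_nw = 0.6 F_EXX = 36 ksi.
φR_n = 0.75 × 36 × 5.25 = 141.8 kip.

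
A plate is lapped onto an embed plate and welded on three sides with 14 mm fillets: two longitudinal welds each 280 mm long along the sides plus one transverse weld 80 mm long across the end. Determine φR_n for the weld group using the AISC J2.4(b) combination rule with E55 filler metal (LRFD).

φR_n ≈ 1570 kN

E55XX → F_EXX = 550 MPa.
t_e = 0.707 × 14 = 9.898 mm.
R_nwl = 0.6 × 550 × 9.898 × 560 × 10⁻³ = 1829 kN (longitudinal, 2 welds).
R_nwt = 0.6 × 550 × 9.898 × 80 × 10⁻³ = 261.3 kN (transverse, base value).
(i) R_nwl + R_nwt = 2090 kN; (ii) 0.85 R_nwl + 1.5 R_nwt = 1947 kN.
R_n = max = 2090 kN [governs: (i)]; φR_n = 1568 kN.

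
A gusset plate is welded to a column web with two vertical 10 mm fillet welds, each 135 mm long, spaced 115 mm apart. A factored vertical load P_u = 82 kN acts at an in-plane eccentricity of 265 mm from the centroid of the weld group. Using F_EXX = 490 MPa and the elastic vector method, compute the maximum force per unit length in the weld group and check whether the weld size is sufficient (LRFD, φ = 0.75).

Total weld length L_w = 270 mm. Treat welds as unit-width lines.
Polar moment about centroid: J = 2[d³/12 + d(b/2)²] = 2[135³/12 + 135×57.5²] = 1303000 mm³.
Direct shear f_v = P/L_w = 82×10³ / 270 = 303.7 N/mm (vertical).
Torsion M = P·e = 82×10³ × 265 = 21730000 N·mm.
Critical point at (x, y) = (57.5, 67.5) from centroid. f_tx = M·y/J = 1126 N/mm; f_ty = M·x/J = 959.1 N/mm.
Resultant f_max = √[f_tx² + (f_v + f_ty)²] = √[1126² + (303.7 + 959.1)²] = 1692 N/mm.
Capacity per unit length: φr_n = 0.75 × 0.6 × 490 × (0.707 × 10) = 1559 N/mm.
1692 > 1559 → NOT adequate.

f_max ≈ 1690 N/mm; NOT adequate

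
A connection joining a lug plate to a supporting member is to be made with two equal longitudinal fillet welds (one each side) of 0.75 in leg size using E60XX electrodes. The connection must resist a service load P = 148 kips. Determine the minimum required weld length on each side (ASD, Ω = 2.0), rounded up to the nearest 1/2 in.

L = 8 in on each side

E60XX → F_EXX = 60 ksi.
Throat t_e = 0.707 × 0.75 = 0.5302 in.
r_n/Ω = (0.6 × 60 × 0.5302) / 2.0 = 9.544 kip/in.
L_req = P / (r_n/Ω) = 148 / 9.544 = 15.51 in total.
Per side: 15.51 / 2 = 7.753 in.
Round up → use L = 8 in on each side.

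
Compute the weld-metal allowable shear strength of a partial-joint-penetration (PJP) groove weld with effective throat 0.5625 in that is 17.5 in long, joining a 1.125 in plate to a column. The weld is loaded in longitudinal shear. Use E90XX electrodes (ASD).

E90XX → F_EXX = 90 ksi.
Effective throat (given) t_e = 0.5625 in.
A_we = 0.5625 × 17.5 = 9.844 in².
F_nw = 0.6 F_EXX = 54 ksi.
R_n/Ω = (54 × 9.844) / 2.0 = 265.8 kips.

R_n/Ω ≈ 266 kips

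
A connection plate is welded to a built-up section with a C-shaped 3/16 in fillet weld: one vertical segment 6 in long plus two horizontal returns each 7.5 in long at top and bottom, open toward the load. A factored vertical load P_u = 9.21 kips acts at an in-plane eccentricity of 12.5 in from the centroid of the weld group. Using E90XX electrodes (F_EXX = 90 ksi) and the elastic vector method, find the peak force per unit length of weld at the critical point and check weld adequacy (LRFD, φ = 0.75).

f_max ≈ 2.69 kip/in; adequate

Total weld length L_w = 21 in. Treat welds as unit-width lines.
Centroid: x̄ = 2×7.5×3.75 / 21 = 2.679 in from the vertical weld.
Polar moment about centroid: J = I_x + I_y = [6³/12 + 2×7.5×3²] + [6×2.679² + 2(7.5³/12 + 7.5×1.071²)] = 283.6 in³.
Direct shear f_v = P/L_w = 9.21 / 21 = 0.4386 kip/in (vertical).
Torsion M = P·e = 9.21 × 12.5 = 115.13 kip·in.
Critical point at (x, y) = (4.821, 3) from centroid. f_tx = M·y/J = 1.218 kip/in; f_ty = M·x/J = 1.957 kip/in.
Resultant f_max = √[f_tx² + (f_v + f_ty)²] = √[1.218² + (0.4386 + 1.957)²] = 2.688 kip/in.
Capacity per unit length: φr_n = 0.75 × 0.6 × 90 × (0.707 × 0.1875) = 5.369 kip/in.
2.688 ≤ 5.369 → adequate.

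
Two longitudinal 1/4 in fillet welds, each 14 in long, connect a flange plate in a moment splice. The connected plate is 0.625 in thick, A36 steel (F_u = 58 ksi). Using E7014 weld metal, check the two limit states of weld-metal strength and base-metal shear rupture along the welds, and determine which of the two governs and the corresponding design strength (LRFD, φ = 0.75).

φR_n ≈ 156 kip (weld metal governs)

E70XX → F_EXX = 70 ksi.
t_e = 0.707 × 0.25 = 0.1767 in; L = 28 in.
Weld metal: φR_n = 0.75 × 0.6 × 70 × 0.1767 × 28 = 155.9 kip.
Base metal (shear rupture): φR_n = 0.75 × 0.6 × 58 × 0.625 × 28 = 456.8 kip.
Governing: weld metal.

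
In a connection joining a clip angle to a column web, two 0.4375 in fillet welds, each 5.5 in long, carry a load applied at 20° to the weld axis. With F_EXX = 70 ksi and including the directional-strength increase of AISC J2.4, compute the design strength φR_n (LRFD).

t_e = 0.707 × 0.4375 = 0.3093 in; A_we = 0.3093 × 11 = 3.402 in².
Directional factor: 1.0 + 0.5 sin^1.5(20°) = 1.1.
F_nw = 0.6 × 70 × 1.1 = 46.2 ksi.
φR_n = 0.75 × 46.2 × 3.402 = 117.9 kip.

φR_n ≈ 118 kip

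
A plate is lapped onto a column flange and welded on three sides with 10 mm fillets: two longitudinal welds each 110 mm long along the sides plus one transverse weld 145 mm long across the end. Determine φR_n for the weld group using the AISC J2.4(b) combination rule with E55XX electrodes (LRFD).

φR_n ≈ 708 kN

E55XX → F_EXX = 550 MPa.
t_e = 0.707 × 10 = 7.07 mm.
R_nwl = 0.6 × 550 × 7.07 × 220 × 10⁻³ = 513.3 kN (longitudinal, 2 welds).
R_nwt = 0.6 × 550 × 7.07 × 145 × 10⁻³ = 338.3 kN (transverse, base value).
(i) R_nwl + R_nwt = 851.6 kN; (ii) 0.85 R_nwl + 1.5 R_nwt = 943.7 kN.
R_n = max = 943.7 kN [governs: (ii)]; φR_n = 707.8 kN.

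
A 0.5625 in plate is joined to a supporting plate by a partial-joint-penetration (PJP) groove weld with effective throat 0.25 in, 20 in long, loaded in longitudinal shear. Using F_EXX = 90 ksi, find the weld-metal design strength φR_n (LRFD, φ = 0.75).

Effective throat (given) t_e = 0.25 in.
A_we = 0.25 × 20 = 5 in².
F_nw = 0.6 F_EXX = 54 ksi.
φR_n = 0.75 × 54 × 5 = 202.5 kip.

φR_n ≈ 202 kip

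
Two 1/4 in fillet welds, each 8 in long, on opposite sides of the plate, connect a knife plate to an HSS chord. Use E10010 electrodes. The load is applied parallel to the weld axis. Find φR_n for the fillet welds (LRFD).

φR_n ≈ 127 kips

E100XX → F_EXX = 100 ksi.
Effective throat t_e = 0.707 × 0.25 = 0.1767 in.
Total length L = 16 in; A_we = 0.1767 × 16 = 2.828 in².
F_nw = 0.6 F_EXX = 0.6 × 100 = 60 ksi.
φR_n = 0.75 × 60 × 2.828 = 127.3 kips.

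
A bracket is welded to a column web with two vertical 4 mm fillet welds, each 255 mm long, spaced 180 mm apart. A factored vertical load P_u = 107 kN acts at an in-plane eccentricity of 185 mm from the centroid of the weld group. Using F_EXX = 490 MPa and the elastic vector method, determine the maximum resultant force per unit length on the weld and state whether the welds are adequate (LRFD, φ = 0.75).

Total weld length L_w = 510 mm. Treat welds as unit-width lines.
Polar moment about centroid: J = 2[d³/12 + d(b/2)²] = 2[255³/12 + 255×90²] = 6895000 mm³.
Direct shear f_v = P/L_w = 107×10³ / 510 = 209.8 N/mm (vertical).
Torsion M = P·e = 107×10³ × 185 = 19795000 N·mm.
Critical point at (x, y) = (90, 127.5) from centroid. f_tx = M·y/J = 366.1 N/mm; f_ty = M·x/J = 258.4 N/mm.
Resultant f_max = √[f_tx² + (f_v + f_ty)²] = √[366.1² + (209.8 + 258.4)²] = 594.3 N/mm.
Capacity per unit length: φr_n = 0.75 × 0.6 × 490 × (0.707 × 4) = 623.6 N/mm.
594.3 ≤ 623.6 → adequate.

f_max ≈ 594 N/mm; adequate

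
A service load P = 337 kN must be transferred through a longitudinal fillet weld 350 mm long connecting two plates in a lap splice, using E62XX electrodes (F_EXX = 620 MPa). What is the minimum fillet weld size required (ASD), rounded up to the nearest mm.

w = 8 mm

Total weld length L = 350 mm.
Required throat t_e = P × Ω / (0.6 F_EXX × L) = 337 × 2.0 / (0.6 × 620 × 350 × 10⁻³) = 5.177 mm.
Required leg w = t_e / 0.707 = 7.322 mm → use 8 mm.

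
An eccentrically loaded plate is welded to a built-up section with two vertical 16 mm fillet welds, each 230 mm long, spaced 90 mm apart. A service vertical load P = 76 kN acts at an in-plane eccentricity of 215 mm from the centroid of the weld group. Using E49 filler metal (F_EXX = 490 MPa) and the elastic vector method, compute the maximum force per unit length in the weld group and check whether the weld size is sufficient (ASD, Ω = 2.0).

Total weld length L_w = 460 mm. Treat welds as unit-width lines.
Polar moment about centroid: J = 2[d³/12 + d(b/2)²] = 2[230³/12 + 230×45²] = 2959000 mm³.
Direct shear f_v = P/L_w = 76×10³ / 460 = 165.2 N/mm (vertical).
Torsion M = P·e = 76×10³ × 215 = 16340000 N·mm.
Critical point at (x, y) = (45, 115) from centroid. f_tx = M·y/J = 635 N/mm; f_ty = M·x/J = 248.5 N/mm.
Resultant f_max = √[f_tx² + (f_v + f_ty)²] = √[635² + (165.2 + 248.5)²] = 757.8 N/mm.
Capacity per unit length: r_n/Ω = (1/2.0) × 0.6 × 490 × (0.707 × 16) = 1663 N/mm.
757.8 ≤ 1663 → adequate.

f_max ≈ 758 N/mm; adequate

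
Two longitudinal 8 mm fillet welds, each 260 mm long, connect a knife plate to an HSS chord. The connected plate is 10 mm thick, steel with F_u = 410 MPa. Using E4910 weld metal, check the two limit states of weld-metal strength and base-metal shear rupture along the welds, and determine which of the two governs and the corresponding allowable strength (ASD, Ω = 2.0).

E49XX → F_EXX = 490 MPa.
t_e = 0.707 × 8 = 5.656 mm; L = 520 mm.
Weld metal: R_n/Ω = (1/2.0) × 0.6 × 490 × 5.656 × 520 × 10⁻³ = 432.3 kN.
Base metal (shear rupture): R_n/Ω = (1/2.0) × 0.6 × 410 × 10 × 520 × 10⁻³ = 639.6 kN.
Governing: weld metal.

R_n/Ω ≈ 432 kN (weld metal governs)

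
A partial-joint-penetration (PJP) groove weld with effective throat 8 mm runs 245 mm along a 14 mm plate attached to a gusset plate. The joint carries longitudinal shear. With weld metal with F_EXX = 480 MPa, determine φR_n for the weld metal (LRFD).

Effective throat (given) t_e = 8 mm.
A_we = 8 × 245 = 1960 mm².
F_nw = 0.6 F_EXX = 288 MPa.
φR_n = 0.75 × 288 × 1960 × 10⁻³ = 423.4 kN.

φR_n ≈ 423 kN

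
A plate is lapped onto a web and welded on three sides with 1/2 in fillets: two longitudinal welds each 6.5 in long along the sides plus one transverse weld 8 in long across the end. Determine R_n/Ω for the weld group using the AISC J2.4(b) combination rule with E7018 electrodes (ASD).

E70XX → F_EXX = 70 ksi.
t_e = 0.707 × 0.5 = 0.3535 in.
R_nwl = 0.6 × 70 × 0.3535 × 13 = 193 kips (longitudinal, 2 welds).
R_nwt = 0.6 × 70 × 0.3535 × 8 = 118.8 kips (transverse, base value).
(i) R_nwl + R_nwt = 311.8 kips; (ii) 0.85 R_nwl + 1.5 R_nwt = 342.2 kips.
R_n = max = 342.2 kips [governs: (ii)]; R_n/Ω = 171.1 kips.

R_n/Ω ≈ 171 kips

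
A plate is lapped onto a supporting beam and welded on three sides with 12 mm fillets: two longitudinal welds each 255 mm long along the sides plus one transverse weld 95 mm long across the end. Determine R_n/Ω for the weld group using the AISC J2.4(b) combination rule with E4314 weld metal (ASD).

R_n/Ω ≈ 662 kN

E43XX → F_EXX = 430 MPa.
t_e = 0.707 × 12 = 8.484 mm.
R_nwl = 0.6 × 430 × 8.484 × 510 × 10⁻³ = 1116 kN (longitudinal, 2 welds).
R_nwt = 0.6 × 430 × 8.484 × 95 × 10⁻³ = 207.9 kN (transverse, base value).
(i) R_nwl + R_nwt = 1324 kN; (ii) 0.85 R_nwl + 1.5 R_nwt = 1261 kN.
R_n = max = 1324 kN [governs: (i)]; R_n/Ω = 662.1 kN.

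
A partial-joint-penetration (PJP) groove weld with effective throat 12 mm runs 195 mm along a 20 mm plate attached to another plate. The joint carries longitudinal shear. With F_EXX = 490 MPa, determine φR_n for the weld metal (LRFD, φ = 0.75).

φR_n ≈ 516 kN

Effective throat (given) t_e = 12 mm.
A_we = 12 × 195 = 2340 mm².
F_nw = 0.6 F_EXX = 294 MPa.
φR_n = 0.75 × 294 × 2340 × 10⁻³ = 516 kN.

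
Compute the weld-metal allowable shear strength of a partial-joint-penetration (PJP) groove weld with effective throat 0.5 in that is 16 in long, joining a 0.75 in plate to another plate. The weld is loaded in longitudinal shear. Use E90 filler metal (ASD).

R_n/Ω ≈ 216 kips

E90XX → F_EXX = 90 ksi.
Effective throat (given) t_e = 0.5 in.
A_we = 0.5 × 16 = 8 in².
F_nw = 0.6 F_EXX = 54 ksi.
R_n/Ω = (54 × 8) / 2.0 = 216 kips.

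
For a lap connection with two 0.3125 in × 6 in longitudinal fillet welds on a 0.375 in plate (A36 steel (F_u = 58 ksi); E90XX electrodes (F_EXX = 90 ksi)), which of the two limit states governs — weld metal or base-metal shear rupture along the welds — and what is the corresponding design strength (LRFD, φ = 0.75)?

t_e = 0.707 × 0.3125 = 0.2209 in; L = 12 in.
Weld metal: φR_n = 0.75 × 0.6 × 90 × 0.2209 × 12 = 107.4 kip.
Base metal (shear rupture): φR_n = 0.75 × 0.6 × 58 × 0.375 × 12 = 117.4 kip.
Governing: weld metal.

φR_n ≈ 107 kip (weld metal governs)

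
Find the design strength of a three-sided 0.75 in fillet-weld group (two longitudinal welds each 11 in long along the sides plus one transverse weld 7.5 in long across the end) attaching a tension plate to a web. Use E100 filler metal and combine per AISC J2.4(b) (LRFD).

E100XX → F_EXX = 100 ksi.
t_e = 0.707 × 0.75 = 0.5302 in.
R_nwl = 0.6 × 100 × 0.5302 × 22 = 699.9 kip (longitudinal, 2 welds).
R_nwt = 0.6 × 100 × 0.5302 × 7.5 = 238.6 kip (transverse, base value).
(i) R_nwl + R_nwt = 938.5 kip; (ii) 0.85 R_nwl + 1.5 R_nwt = 952.9 kip.
R_n = max = 952.9 kip [governs: (ii)]; φR_n = 714.6 kip.

φR_n ≈ 715 kip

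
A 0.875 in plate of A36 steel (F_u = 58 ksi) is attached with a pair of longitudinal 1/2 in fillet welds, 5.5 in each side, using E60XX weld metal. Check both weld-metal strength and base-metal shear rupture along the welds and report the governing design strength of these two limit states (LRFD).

E60XX → F_EXX = 60 ksi.
t_e = 0.707 × 0.5 = 0.3535 in; L = 11 in.
Weld metal: φR_n = 0.75 × 0.6 × 60 × 0.3535 × 11 = 105 kips.
Base metal (shear rupture): φR_n = 0.75 × 0.6 × 58 × 0.875 × 11 = 251.2 kips.
Governing: weld metal.

φR_n ≈ 105 kips (weld metal governs)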